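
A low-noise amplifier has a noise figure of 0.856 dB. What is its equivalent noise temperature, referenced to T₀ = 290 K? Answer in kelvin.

63.2 K

F = 10^(0.856/10) = 1.21787
T_e = (F − 1)·T₀ = (1.21787 − 1) × 290 = 63.2 K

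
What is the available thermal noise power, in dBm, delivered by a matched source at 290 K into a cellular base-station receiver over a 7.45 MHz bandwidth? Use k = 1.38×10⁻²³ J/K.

P_n = kTB = 1.38×10⁻²³ × 290 × 7.45×10⁶ = 2.98×10⁻¹⁴ W
In dBm: 10 log₁₀(2.98×10⁻¹⁴ / 10⁻³) = −105.3 dBm

−105.3 dBm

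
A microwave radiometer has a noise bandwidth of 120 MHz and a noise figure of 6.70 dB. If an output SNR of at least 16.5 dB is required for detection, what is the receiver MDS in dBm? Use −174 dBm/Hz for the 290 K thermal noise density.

Sensitivity = −174 + 10 log₁₀(B) + NF + SNR_min
= −174 + 80.79 + 6.70 + 16.5
= −70.01 dBm → −70.0 dBm

−70.0 dBm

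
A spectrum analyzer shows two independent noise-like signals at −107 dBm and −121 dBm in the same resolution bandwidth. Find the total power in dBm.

Convert to linear, add, convert back:
P₁ = 2.00×10⁻¹⁴ W, P₂ = 7.94×10⁻¹⁶ W
P_tot = 2.07×10⁻¹⁴ W → 10 log₁₀(P_tot / 10⁻³) = −106.8 dBm

−106.8 dBm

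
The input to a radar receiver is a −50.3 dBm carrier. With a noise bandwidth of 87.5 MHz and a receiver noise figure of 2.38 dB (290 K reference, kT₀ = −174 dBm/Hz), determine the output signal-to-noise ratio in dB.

Noise floor: N = −174 + 10 log₁₀(B) + NF
10 log₁₀(8.75×10⁷) = 79.42 dB
N = −174 + 79.42 + 2.38 = −92.20 dBm
SNR = P_sig − N = −50.3 − (−92.20) = 41.90 dB → 41.9 dB

41.9 dB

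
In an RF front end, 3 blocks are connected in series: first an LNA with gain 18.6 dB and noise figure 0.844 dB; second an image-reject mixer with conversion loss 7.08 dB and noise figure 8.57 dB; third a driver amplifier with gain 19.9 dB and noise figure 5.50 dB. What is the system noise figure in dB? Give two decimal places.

1.70 dB

Convert to linear (a loss of L dB is a gain of −L dB): F_i = 10^(NF_i/10), G_i = 10^(G_i,dB/10)
  Stage 1: F_1 = 10^(0.844/10) = 1.215, G_1 = 10^(18.6/10) = 72.44
  Stage 2: F_2 = 10^(8.57/10) = 7.194, G_2 = 10^(−7.08/10) = 0.1959
  Stage 3: F_3 = 10^(5.50/10) = 3.548, G_3 = 10^(19.9/10) = 97.72
Friis cascade:
  F = 1.215 + (7.194 − 1)/72.44 + (3.548 − 1)/14.19 = 1.480
NF = 10 log₁₀(1.480) = 1.70 dB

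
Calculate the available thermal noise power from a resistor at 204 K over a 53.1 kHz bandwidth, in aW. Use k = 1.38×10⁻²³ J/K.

149 aW

P_n = kTB = 1.38×10⁻²³ × 204 × 5.31×10⁴ = 1.49×10⁻¹⁶ W = 149 aW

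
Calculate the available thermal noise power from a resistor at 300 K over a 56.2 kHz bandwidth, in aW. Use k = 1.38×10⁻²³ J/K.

P_n = kTB = 1.38×10⁻²³ × 300 × 5.62×10⁴ = 2.33×10⁻¹⁶ W = 233 aW

233 aW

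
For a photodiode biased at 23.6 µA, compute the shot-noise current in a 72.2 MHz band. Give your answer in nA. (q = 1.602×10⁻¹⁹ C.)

23.4 nA

I_n = √(2qI·B)
2qI·B = 2 × 1.602×10⁻¹⁹ × 2.36×10⁻⁵ × 7.22×10⁷ = 5.46×10⁻¹⁶ A²
I_n = √(5.46×10⁻¹⁶) = 2.34×10⁻⁸ A = 23.4 nA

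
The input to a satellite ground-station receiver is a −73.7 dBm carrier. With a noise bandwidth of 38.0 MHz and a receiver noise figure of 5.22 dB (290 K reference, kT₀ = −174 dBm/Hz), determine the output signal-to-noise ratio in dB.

Noise floor: N = −174 + 10 log₁₀(B) + NF
10 log₁₀(3.80×10⁷) = 75.8 dB
N = −174 + 75.8 + 5.22 = −92.98 dBm
SNR = P_sig − N = −73.7 − (−92.98) = 19.28 dB → 19.3 dB

19.3 dB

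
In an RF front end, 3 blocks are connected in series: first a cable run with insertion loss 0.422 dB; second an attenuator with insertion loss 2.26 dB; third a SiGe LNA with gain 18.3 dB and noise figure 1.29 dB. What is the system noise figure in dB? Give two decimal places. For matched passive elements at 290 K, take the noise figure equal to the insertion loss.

3.97 dB

Convert to linear (a loss of L dB is a gain of −L dB): F_i = 10^(NF_i/10), G_i = 10^(G_i,dB/10)
  Stage 1: F_1 = 10^(0.422/10) = 1.102, G_1 = 10^(−0.422/10) = 0.9074
  Stage 2: F_2 = 10^(2.26/10) = 1.683, G_2 = 10^(−2.26/10) = 0.5943
  Stage 3: F_3 = 10^(1.29/10) = 1.346, G_3 = 10^(18.3/10) = 67.61
Friis cascade:
  F = 1.102 + (1.683 − 1)/0.9074 + (1.346 − 1)/0.5393 = 2.496
NF = 10 log₁₀(2.496) = 3.97 dB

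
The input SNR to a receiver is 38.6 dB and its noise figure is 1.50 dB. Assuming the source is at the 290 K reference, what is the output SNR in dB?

By definition F = SNR_in/SNR_out, so in dB: SNR_out = SNR_in − NF
SNR_out = 38.6 − 1.50 = 37.10 dB

37.10 dB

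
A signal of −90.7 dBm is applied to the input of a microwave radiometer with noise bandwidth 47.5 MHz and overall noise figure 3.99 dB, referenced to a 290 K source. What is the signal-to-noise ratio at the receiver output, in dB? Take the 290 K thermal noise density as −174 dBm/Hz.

2.5 dB

Noise floor: N = −174 + 10 log₁₀(B) + NF
10 log₁₀(4.75×10⁷) = 76.77 dB
N = −174 + 76.77 + 3.99 = −93.24 dBm
SNR = P_sig − N = −90.7 − (−93.24) = 2.54 dB → 2.5 dB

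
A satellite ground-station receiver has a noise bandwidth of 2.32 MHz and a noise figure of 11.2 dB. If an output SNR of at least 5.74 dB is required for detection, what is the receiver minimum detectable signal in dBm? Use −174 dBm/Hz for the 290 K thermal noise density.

Sensitivity = −174 + 10 log₁₀(B) + NF + SNR_min
= −174 + 63.65 + 11.2 + 5.74
= −93.41 dBm → −93.4 dBm

−93.4 dBm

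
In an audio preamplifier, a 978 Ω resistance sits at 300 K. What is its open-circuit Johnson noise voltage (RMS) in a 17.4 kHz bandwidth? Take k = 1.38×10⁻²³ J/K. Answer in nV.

V_n = √(4kTRB)
4kTRB = 4 × 1.38×10⁻²³ × 300 × 9.78×10² × 1.74×10⁴ = 2.82×10⁻¹³ V²
V_n = √(2.82×10⁻¹³) = 5.31×10⁻⁷ V = 531 nV

531 nV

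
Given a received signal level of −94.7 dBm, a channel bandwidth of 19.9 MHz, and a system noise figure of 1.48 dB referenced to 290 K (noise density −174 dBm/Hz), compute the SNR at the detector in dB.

Noise floor: N = −174 + 10 log₁₀(B) + NF
10 log₁₀(1.99×10⁷) = 72.99 dB
N = −174 + 72.99 + 1.48 = −99.53 dBm
SNR = P_sig − N = −94.7 − (−99.53) = 4.83 dB → 4.8 dB

4.8 dB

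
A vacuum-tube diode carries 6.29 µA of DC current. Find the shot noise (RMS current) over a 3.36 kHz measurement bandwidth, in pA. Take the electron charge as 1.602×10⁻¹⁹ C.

82.3 pA

I_n = √(2qI·B)
2qI·B = 2 × 1.602×10⁻¹⁹ × 6.29×10⁻⁶ × 3.36×10³ = 6.77×10⁻²¹ A²
I_n = √(6.77×10⁻²¹) = 8.23×10⁻¹¹ A = 82.3 pA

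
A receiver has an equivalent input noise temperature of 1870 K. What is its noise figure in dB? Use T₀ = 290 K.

8.72 dB

F = 1 + T_e/T₀ = 1 + 1870/290 = 7.44828
NF = 10 log₁₀(7.44828) = 8.72 dB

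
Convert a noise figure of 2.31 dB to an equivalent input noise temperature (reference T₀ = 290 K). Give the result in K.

204 K

F = 10^(2.31/10) = 1.70216
T_e = (F − 1)·T₀ = (1.70216 − 1) × 290 = 204 K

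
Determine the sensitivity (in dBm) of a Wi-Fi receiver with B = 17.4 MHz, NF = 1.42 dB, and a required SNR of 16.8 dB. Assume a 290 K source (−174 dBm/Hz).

−83.4 dBm

Sensitivity = −174 + 10 log₁₀(B) + NF + SNR_min
= −174 + 72.41 + 1.42 + 16.8
= −83.37 dBm → −83.4 dBm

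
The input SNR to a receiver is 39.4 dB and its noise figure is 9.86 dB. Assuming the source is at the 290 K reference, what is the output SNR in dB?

By definition F = SNR_in/SNR_out, so in dB: SNR_out = SNR_in − NF
SNR_out = 39.4 − 9.86 = 29.54 dB

29.54 dB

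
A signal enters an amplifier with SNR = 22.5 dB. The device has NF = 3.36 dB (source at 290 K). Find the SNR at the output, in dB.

19.14 dB

By definition F = SNR_in/SNR_out, so in dB: SNR_out = SNR_in − NF
SNR_out = 22.5 − 3.36 = 19.14 dB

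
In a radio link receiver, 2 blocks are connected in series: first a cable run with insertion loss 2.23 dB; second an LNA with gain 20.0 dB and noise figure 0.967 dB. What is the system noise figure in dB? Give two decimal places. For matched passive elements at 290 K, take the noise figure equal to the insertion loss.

3.20 dB

Convert to linear (a loss of L dB is a gain of −L dB): F_i = 10^(NF_i/10), G_i = 10^(G_i,dB/10)
  Stage 1: F_1 = 10^(2.23/10) = 1.671, G_1 = 10^(−2.23/10) = 0.5984
  Stage 2: F_2 = 10^(0.967/10) = 1.249, G_2 = 10^(20.0/10) = 100.0
Friis cascade:
  F = 1.671 + (1.249 − 1)/0.5984 = 2.088
NF = 10 log₁₀(2.088) = 3.20 dB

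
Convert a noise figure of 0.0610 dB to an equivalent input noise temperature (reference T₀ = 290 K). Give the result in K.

4.10 K

F = 10^(0.0610/10) = 1.01414
T_e = (F − 1)·T₀ = (1.01414 − 1) × 290 = 4.10 K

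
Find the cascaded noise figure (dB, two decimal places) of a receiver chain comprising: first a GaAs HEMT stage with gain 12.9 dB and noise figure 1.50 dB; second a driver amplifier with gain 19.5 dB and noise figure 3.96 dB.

1.73 dB

Convert to linear (a loss of L dB is a gain of −L dB): F_i = 10^(NF_i/10), G_i = 10^(G_i,dB/10)
  Stage 1: F_1 = 10^(1.50/10) = 1.413, G_1 = 10^(12.9/10) = 19.50
  Stage 2: F_2 = 10^(3.96/10) = 2.489, G_2 = 10^(19.5/10) = 89.13
Friis cascade:
  F = 1.413 + (2.489 − 1)/19.50 = 1.489
NF = 10 log₁₀(1.489) = 1.73 dB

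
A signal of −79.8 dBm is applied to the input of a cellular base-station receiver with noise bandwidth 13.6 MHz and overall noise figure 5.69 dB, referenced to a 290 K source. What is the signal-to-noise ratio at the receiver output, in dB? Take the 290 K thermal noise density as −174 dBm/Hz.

17.2 dB

Noise floor: N = −174 + 10 log₁₀(B) + NF
10 log₁₀(1.36×10⁷) = 71.34 dB
N = −174 + 71.34 + 5.69 = −96.97 dBm
SNR = P_sig − N = −79.8 − (−96.97) = 17.17 dB → 17.2 dB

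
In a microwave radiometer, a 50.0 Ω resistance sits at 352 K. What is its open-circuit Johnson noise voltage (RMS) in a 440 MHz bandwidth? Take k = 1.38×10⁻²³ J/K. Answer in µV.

20.7 µV

V_n = √(4kTRB)
4kTRB = 4 × 1.38×10⁻²³ × 352 × 5.00×10¹ × 4.40×10⁸ = 4.27×10⁻¹⁰ V²
V_n = √(4.27×10⁻¹⁰) = 2.07×10⁻⁵ V = 20.7 µV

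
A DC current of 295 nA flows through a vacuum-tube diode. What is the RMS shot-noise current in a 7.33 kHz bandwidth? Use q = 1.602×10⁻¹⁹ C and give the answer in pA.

I_n = √(2qI·B)
2qI·B = 2 × 1.602×10⁻¹⁹ × 2.95×10⁻⁷ × 7.33×10³ = 6.93×10⁻²² A²
I_n = √(6.93×10⁻²²) = 2.63×10⁻¹¹ A = 26.3 pA

26.3 pA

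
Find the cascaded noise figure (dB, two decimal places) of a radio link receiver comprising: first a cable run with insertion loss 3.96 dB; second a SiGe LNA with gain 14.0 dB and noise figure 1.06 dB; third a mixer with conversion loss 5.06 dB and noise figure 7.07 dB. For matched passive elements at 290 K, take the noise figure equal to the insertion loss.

Convert to linear (a loss of L dB is a gain of −L dB): F_i = 10^(NF_i/10), G_i = 10^(G_i,dB/10)
  Stage 1: F_1 = 10^(3.96/10) = 2.489, G_1 = 10^(−3.96/10) = 0.4018
  Stage 2: F_2 = 10^(1.06/10) = 1.276, G_2 = 10^(14.0/10) = 25.12
  Stage 3: F_3 = 10^(7.07/10) = 5.093, G_3 = 10^(−5.06/10) = 0.3119
Friis cascade:
  F = 2.489 + (1.276 − 1)/0.4018 + (5.093 − 1)/10.09 = 3.582
NF = 10 log₁₀(3.582) = 5.54 dB

5.54 dB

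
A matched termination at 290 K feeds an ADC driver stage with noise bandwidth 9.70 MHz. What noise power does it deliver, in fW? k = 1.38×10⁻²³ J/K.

38.8 fW

P_n = kTB = 1.38×10⁻²³ × 290 × 9.70×10⁶ = 3.88×10⁻¹⁴ W = 38.8 fW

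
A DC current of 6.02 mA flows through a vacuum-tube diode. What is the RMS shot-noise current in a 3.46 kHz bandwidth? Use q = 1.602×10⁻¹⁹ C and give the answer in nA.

I_n = √(2qI·B)
2qI·B = 2 × 1.602×10⁻¹⁹ × 6.02×10⁻³ × 3.46×10³ = 6.67×10⁻¹⁸ A²
I_n = √(6.67×10⁻¹⁸) = 2.58×10⁻⁹ A = 2.58 nA

2.58 nA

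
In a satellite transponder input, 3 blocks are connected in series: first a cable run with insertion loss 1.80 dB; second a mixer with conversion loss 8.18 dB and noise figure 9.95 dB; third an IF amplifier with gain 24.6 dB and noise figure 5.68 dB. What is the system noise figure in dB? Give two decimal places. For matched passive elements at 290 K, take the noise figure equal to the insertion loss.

Convert to linear (a loss of L dB is a gain of −L dB): F_i = 10^(NF_i/10), G_i = 10^(G_i,dB/10)
  Stage 1: F_1 = 10^(1.80/10) = 1.514, G_1 = 10^(−1.80/10) = 0.6607
  Stage 2: F_2 = 10^(9.95/10) = 9.886, G_2 = 10^(−8.18/10) = 0.1521
  Stage 3: F_3 = 10^(5.68/10) = 3.698, G_3 = 10^(24.6/10) = 288.4
Friis cascade:
  F = 1.514 + (9.886 − 1)/0.6607 + (3.698 − 1)/0.1005 = 41.82
NF = 10 log₁₀(41.82) = 16.21 dB

16.21 dB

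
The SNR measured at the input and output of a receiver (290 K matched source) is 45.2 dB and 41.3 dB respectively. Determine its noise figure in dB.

NF (dB) = SNR_in(dB) − SNR_out(dB) when the source is at T₀
NF = 45.2 − 41.3 = 3.9 dB

3.9 dB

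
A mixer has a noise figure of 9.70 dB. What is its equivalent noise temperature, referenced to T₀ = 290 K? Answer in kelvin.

F = 10^(9.70/10) = 9.33254
T_e = (F − 1)·T₀ = (9.33254 − 1) × 290 = 2416 K

2416 K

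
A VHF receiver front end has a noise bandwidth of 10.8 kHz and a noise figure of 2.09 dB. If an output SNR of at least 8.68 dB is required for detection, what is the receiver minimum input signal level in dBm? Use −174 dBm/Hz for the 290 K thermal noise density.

−122.9 dBm

Sensitivity = −174 + 10 log₁₀(B) + NF + SNR_min
= −174 + 40.33 + 2.09 + 8.68
= −122.90 dBm → −122.9 dBm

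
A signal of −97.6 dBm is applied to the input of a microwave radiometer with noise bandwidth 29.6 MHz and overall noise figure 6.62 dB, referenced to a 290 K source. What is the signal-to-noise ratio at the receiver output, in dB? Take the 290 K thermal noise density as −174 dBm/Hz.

−4.9 dB

Noise floor: N = −174 + 10 log₁₀(B) + NF
10 log₁₀(2.96×10⁷) = 74.71 dB
N = −174 + 74.71 + 6.62 = −92.67 dBm
SNR = P_sig − N = −97.6 − (−92.67) = −4.93 dB → −4.9 dB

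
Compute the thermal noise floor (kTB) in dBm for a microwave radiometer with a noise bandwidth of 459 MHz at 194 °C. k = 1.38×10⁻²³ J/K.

−85.3 dBm

T = 194 °C + 273.15 = 467.15 K
P_n = kTB = 1.38×10⁻²³ × 467.15 × 4.59×10⁸ = 2.96×10⁻¹² W
In dBm: 10 log₁₀(2.96×10⁻¹² / 10⁻³) = −85.3 dBm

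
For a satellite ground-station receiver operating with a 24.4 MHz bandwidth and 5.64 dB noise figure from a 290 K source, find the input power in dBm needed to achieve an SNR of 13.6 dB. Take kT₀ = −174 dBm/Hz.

−80.9 dBm

Sensitivity = −174 + 10 log₁₀(B) + NF + SNR_min
= −174 + 73.87 + 5.64 + 13.6
= −80.89 dBm → −80.9 dBm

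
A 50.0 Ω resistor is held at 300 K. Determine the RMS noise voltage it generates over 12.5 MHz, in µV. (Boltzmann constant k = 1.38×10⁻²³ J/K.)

V_n = √(4kTRB)
4kTRB = 4 × 1.38×10⁻²³ × 300 × 5.00×10¹ × 1.25×10⁷ = 1.04×10⁻¹¹ V²
V_n = √(1.04×10⁻¹¹) = 3.22×10⁻⁶ V = 3.22 µV

3.22 µV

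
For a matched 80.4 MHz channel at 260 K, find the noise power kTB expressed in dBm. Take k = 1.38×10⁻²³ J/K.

P_n = kTB = 1.38×10⁻²³ × 260 × 8.04×10⁷ = 2.88×10⁻¹³ W
In dBm: 10 log₁₀(2.88×10⁻¹³ / 10⁻³) = −95.4 dBm

−95.4 dBm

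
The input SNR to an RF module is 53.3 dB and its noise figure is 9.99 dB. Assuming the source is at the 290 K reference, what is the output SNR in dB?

43.31 dB

By definition F = SNR_in/SNR_out, so in dB: SNR_out = SNR_in − NF
SNR_out = 53.3 − 9.99 = 43.31 dB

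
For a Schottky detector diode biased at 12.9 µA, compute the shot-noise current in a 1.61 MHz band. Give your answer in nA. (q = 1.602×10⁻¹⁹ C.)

2.58 nA

I_n = √(2qI·B)
2qI·B = 2 × 1.602×10⁻¹⁹ × 1.29×10⁻⁵ × 1.61×10⁶ = 6.65×10⁻¹⁸ A²
I_n = √(6.65×10⁻¹⁸) = 2.58×10⁻⁹ A = 2.58 nA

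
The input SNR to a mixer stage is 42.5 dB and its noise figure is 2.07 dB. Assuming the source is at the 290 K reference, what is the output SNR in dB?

40.43 dB

By definition F = SNR_in/SNR_out, so in dB: SNR_out = SNR_in − NF
SNR_out = 42.5 − 2.07 = 40.43 dB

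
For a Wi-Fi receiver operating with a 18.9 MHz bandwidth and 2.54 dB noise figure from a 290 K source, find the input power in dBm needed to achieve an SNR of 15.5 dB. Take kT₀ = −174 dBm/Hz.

−83.2 dBm

Sensitivity = −174 + 10 log₁₀(B) + NF + SNR_min
= −174 + 72.76 + 2.54 + 15.5
= −83.20 dBm → −83.2 dBm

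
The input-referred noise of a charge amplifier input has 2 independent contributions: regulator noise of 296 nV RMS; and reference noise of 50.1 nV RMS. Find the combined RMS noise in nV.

Uncorrelated sources add in power (mean-square): V_tot = √(ΣV_i²)
V_tot = √[(2.96×10⁻⁷)² + (5.01×10⁻⁸)²] = 3.00×10⁻⁷ V = 300 nV

300 nV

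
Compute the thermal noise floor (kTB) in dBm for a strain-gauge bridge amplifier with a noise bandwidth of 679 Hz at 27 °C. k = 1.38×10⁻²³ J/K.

−145.5 dBm

T = 27 °C + 273.15 = 300.15 K
P_n = kTB = 1.38×10⁻²³ × 300.15 × 6.79×10² = 2.81×10⁻¹⁸ W
In dBm: 10 log₁₀(2.81×10⁻¹⁸ / 10⁻³) = −145.5 dBm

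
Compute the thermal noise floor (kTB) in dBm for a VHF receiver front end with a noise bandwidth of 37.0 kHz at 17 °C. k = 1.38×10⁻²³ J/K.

−128.3 dBm

T = 17 °C + 273.15 = 290.15 K
P_n = kTB = 1.38×10⁻²³ × 290.15 × 3.70×10⁴ = 1.48×10⁻¹⁶ W
In dBm: 10 log₁₀(1.48×10⁻¹⁶ / 10⁻³) = −128.3 dBm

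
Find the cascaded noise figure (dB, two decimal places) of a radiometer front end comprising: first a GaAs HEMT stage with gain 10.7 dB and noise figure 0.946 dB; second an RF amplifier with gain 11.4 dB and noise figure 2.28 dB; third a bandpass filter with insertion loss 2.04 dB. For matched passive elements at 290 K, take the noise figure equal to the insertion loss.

1.16 dB

Convert to linear (a loss of L dB is a gain of −L dB): F_i = 10^(NF_i/10), G_i = 10^(G_i,dB/10)
  Stage 1: F_1 = 10^(0.946/10) = 1.243, G_1 = 10^(10.7/10) = 11.75
  Stage 2: F_2 = 10^(2.28/10) = 1.690, G_2 = 10^(11.4/10) = 13.80
  Stage 3: F_3 = 10^(2.04/10) = 1.600, G_3 = 10^(−2.04/10) = 0.6252
Friis cascade:
  F = 1.243 + (1.690 − 1)/11.75 + (1.600 − 1)/162.2 = 1.306
NF = 10 log₁₀(1.306) = 1.16 dB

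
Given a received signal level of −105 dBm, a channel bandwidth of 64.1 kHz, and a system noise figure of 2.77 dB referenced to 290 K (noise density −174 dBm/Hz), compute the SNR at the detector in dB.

Noise floor: N = −174 + 10 log₁₀(B) + NF
10 log₁₀(6.41×10⁴) = 48.07 dB
N = −174 + 48.07 + 2.77 = −123.16 dBm
SNR = P_sig − N = −105 − (−123.16) = 18.16 dB → 18.2 dB

18.2 dB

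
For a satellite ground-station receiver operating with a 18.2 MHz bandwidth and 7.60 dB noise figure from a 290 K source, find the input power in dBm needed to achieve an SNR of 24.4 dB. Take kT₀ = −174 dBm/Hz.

−69.4 dBm

Sensitivity = −174 + 10 log₁₀(B) + NF + SNR_min
= −174 + 72.6 + 7.60 + 24.4
= −69.40 dBm → −69.4 dBm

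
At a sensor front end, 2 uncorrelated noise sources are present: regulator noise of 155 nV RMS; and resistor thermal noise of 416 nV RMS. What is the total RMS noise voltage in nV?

444 nV

Uncorrelated sources add in power (mean-square): V_tot = √(ΣV_i²)
V_tot = √[(1.55×10⁻⁷)² + (4.16×10⁻⁷)²] = 4.44×10⁻⁷ V = 444 nV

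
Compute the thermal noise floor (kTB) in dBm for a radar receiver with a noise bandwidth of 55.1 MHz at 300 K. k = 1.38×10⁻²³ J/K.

−96.4 dBm

P_n = kTB = 1.38×10⁻²³ × 300 × 5.51×10⁷ = 2.28×10⁻¹³ W
In dBm: 10 log₁₀(2.28×10⁻¹³ / 10⁻³) = −96.4 dBm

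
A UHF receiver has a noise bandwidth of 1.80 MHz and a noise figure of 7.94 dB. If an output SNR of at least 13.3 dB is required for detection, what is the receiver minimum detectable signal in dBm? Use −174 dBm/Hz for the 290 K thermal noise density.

Sensitivity = −174 + 10 log₁₀(B) + NF + SNR_min
= −174 + 62.55 + 7.94 + 13.3
= −90.21 dBm → −90.2 dBm

−90.2 dBm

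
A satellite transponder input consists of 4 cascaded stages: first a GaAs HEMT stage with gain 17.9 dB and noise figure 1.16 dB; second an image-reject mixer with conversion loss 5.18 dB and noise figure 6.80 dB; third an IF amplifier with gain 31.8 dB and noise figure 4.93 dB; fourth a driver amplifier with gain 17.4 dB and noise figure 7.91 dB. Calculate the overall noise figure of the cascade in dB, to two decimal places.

1.70 dB

Convert to linear (a loss of L dB is a gain of −L dB): F_i = 10^(NF_i/10), G_i = 10^(G_i,dB/10)
  Stage 1: F_1 = 10^(1.16/10) = 1.306, G_1 = 10^(17.9/10) = 61.66
  Stage 2: F_2 = 10^(6.80/10) = 4.786, G_2 = 10^(−5.18/10) = 0.3034
  Stage 3: F_3 = 10^(4.93/10) = 3.112, G_3 = 10^(31.8/10) = 1514
  Stage 4: F_4 = 10^(7.91/10) = 6.180, G_4 = 10^(17.4/10) = 54.95
Friis cascade:
  F = 1.306 + (4.786 − 1)/61.66 + (3.112 − 1)/18.71 + (6.180 − 1)/2.831×10⁴ = 1.481
NF = 10 log₁₀(1.481) = 1.70 dB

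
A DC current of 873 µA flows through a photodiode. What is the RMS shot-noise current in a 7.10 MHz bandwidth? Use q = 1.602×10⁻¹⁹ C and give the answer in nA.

44.6 nA

I_n = √(2qI·B)
2qI·B = 2 × 1.602×10⁻¹⁹ × 8.73×10⁻⁴ × 7.10×10⁶ = 1.99×10⁻¹⁵ A²
I_n = √(1.99×10⁻¹⁵) = 4.46×10⁻⁸ A = 44.6 nA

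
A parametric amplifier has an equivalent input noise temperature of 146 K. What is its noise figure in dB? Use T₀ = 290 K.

1.77 dB

F = 1 + T_e/T₀ = 1 + 146/290 = 1.50345
NF = 10 log₁₀(1.50345) = 1.77 dB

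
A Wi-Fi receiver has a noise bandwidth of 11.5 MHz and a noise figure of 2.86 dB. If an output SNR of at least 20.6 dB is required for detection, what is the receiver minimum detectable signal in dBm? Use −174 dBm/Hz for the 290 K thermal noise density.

Sensitivity = −174 + 10 log₁₀(B) + NF + SNR_min
= −174 + 70.61 + 2.86 + 20.6
= −79.93 dBm → −79.9 dBm

−79.9 dBm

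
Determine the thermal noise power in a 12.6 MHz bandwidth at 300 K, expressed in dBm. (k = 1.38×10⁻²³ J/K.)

P_n = kTB = 1.38×10⁻²³ × 300 × 1.26×10⁷ = 5.22×10⁻¹⁴ W
In dBm: 10 log₁₀(5.22×10⁻¹⁴ / 10⁻³) = −102.8 dBm

−102.8 dBm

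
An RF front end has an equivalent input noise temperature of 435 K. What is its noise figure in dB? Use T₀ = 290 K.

3.98 dB

F = 1 + T_e/T₀ = 1 + 435/290 = 2.5
NF = 10 log₁₀(2.5) = 3.98 dB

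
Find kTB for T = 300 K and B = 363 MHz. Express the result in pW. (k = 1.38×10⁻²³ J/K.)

1.50 pW

P_n = kTB = 1.38×10⁻²³ × 300 × 3.63×10⁸ = 1.50×10⁻¹² W = 1.50 pW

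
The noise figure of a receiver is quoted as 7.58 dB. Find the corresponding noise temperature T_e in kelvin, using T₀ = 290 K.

1371 K

F = 10^(7.58/10) = 5.72796
T_e = (F − 1)·T₀ = (5.72796 − 1) × 290 = 1371 K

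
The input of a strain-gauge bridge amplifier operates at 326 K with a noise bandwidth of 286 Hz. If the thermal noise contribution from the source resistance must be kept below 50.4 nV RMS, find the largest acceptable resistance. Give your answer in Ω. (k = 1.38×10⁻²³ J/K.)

494 Ω

Johnson–Nyquist: V_n = √(4kTRB) ⇒ R = V_n² / (4kTB)
4kTB = 4 × 1.38×10⁻²³ × 326 × 2.86×10² = 5.15×10⁻¹⁸
R = (5.04×10⁻⁸)² / 5.15×10⁻¹⁸ = 4.94×10² Ω = 494 Ω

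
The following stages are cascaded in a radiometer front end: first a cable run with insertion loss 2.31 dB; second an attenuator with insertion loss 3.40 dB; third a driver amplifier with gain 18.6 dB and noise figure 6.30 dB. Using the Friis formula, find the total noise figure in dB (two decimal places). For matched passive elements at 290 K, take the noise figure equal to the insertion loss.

12.01 dB

Convert to linear (a loss of L dB is a gain of −L dB): F_i = 10^(NF_i/10), G_i = 10^(G_i,dB/10)
  Stage 1: F_1 = 10^(2.31/10) = 1.702, G_1 = 10^(−2.31/10) = 0.5875
  Stage 2: F_2 = 10^(3.40/10) = 2.188, G_2 = 10^(−3.40/10) = 0.4571
  Stage 3: F_3 = 10^(6.30/10) = 4.266, G_3 = 10^(18.6/10) = 72.44
Friis cascade:
  F = 1.702 + (2.188 − 1)/0.5875 + (4.266 − 1)/0.2685 = 15.89
NF = 10 log₁₀(15.89) = 12.01 dB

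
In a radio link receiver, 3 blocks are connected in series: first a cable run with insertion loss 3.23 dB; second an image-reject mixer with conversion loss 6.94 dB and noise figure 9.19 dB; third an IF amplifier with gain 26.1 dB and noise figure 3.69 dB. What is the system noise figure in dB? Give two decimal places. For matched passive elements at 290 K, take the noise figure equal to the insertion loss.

14.97 dB

Convert to linear (a loss of L dB is a gain of −L dB): F_i = 10^(NF_i/10), G_i = 10^(G_i,dB/10)
  Stage 1: F_1 = 10^(3.23/10) = 2.104, G_1 = 10^(−3.23/10) = 0.4753
  Stage 2: F_2 = 10^(9.19/10) = 8.299, G_2 = 10^(−6.94/10) = 0.2023
  Stage 3: F_3 = 10^(3.69/10) = 2.339, G_3 = 10^(26.1/10) = 407.4
Friis cascade:
  F = 2.104 + (8.299 − 1)/0.4753 + (2.339 − 1)/0.09616 = 31.38
NF = 10 log₁₀(31.38) = 14.97 dB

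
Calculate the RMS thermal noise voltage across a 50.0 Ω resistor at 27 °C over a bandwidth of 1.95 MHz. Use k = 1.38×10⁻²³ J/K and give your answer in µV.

1.27 µV

T = 27 °C + 273.15 = 300.15 K
V_n = √(4kTRB)
4kTRB = 4 × 1.38×10⁻²³ × 300.15 × 5.00×10¹ × 1.95×10⁶ = 1.62×10⁻¹² V²
V_n = √(1.62×10⁻¹²) = 1.27×10⁻⁶ V = 1.27 µV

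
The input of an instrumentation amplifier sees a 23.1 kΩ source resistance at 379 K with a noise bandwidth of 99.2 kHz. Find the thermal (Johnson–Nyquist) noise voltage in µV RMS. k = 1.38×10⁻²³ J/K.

6.92 µV

V_n = √(4kTRB)
4kTRB = 4 × 1.38×10⁻²³ × 379 × 2.31×10⁴ × 9.92×10⁴ = 4.79×10⁻¹¹ V²
V_n = √(4.79×10⁻¹¹) = 6.92×10⁻⁶ V = 6.92 µV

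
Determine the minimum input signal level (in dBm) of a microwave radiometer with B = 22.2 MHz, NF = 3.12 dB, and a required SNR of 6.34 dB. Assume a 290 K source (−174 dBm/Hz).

Sensitivity = −174 + 10 log₁₀(B) + NF + SNR_min
= −174 + 73.46 + 3.12 + 6.34
= −91.08 dBm → −91.1 dBm

−91.1 dBm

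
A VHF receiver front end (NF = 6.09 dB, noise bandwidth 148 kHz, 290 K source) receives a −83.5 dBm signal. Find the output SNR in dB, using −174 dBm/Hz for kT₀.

32.7 dB

Noise floor: N = −174 + 10 log₁₀(B) + NF
10 log₁₀(1.48×10⁵) = 51.7 dB
N = −174 + 51.7 + 6.09 = −116.21 dBm
SNR = P_sig − N = −83.5 − (−116.21) = 32.71 dB → 32.7 dB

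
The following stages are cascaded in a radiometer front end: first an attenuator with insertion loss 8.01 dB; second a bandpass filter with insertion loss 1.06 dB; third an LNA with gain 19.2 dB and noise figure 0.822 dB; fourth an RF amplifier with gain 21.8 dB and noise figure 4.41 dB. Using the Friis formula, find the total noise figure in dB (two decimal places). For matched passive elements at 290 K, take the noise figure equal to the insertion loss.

Convert to linear (a loss of L dB is a gain of −L dB): F_i = 10^(NF_i/10), G_i = 10^(G_i,dB/10)
  Stage 1: F_1 = 10^(8.01/10) = 6.324, G_1 = 10^(−8.01/10) = 0.1581
  Stage 2: F_2 = 10^(1.06/10) = 1.276, G_2 = 10^(−1.06/10) = 0.7834
  Stage 3: F_3 = 10^(0.822/10) = 1.208, G_3 = 10^(19.2/10) = 83.18
  Stage 4: F_4 = 10^(4.41/10) = 2.761, G_4 = 10^(21.8/10) = 151.4
Friis cascade:
  F = 6.324 + (1.276 − 1)/0.1581 + (1.208 − 1)/0.1239 + (2.761 − 1)/10.30 = 9.925
NF = 10 log₁₀(9.925) = 9.97 dB

9.97 dB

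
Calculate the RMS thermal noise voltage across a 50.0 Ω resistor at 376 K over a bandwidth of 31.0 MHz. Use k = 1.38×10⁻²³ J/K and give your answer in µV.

5.67 µV

V_n = √(4kTRB)
4kTRB = 4 × 1.38×10⁻²³ × 376 × 5.00×10¹ × 3.10×10⁷ = 3.22×10⁻¹¹ V²
V_n = √(3.22×10⁻¹¹) = 5.67×10⁻⁶ V = 5.67 µV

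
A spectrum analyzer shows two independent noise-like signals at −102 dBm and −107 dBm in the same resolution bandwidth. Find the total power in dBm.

−100.8 dBm

Convert to linear, add, convert back:
P₁ = 6.31×10⁻¹⁴ W, P₂ = 2.00×10⁻¹⁴ W
P_tot = 8.30×10⁻¹⁴ W → 10 log₁₀(P_tot / 10⁻³) = −100.8 dBm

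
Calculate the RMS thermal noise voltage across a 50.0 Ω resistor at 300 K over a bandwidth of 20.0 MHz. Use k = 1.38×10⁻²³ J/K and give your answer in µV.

4.07 µV

V_n = √(4kTRB)
4kTRB = 4 × 1.38×10⁻²³ × 300 × 5.00×10¹ × 2.00×10⁷ = 1.66×10⁻¹¹ V²
V_n = √(1.66×10⁻¹¹) = 4.07×10⁻⁶ V = 4.07 µV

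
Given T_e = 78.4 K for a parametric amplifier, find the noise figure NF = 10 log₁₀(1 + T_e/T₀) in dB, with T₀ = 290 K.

F = 1 + T_e/T₀ = 1 + 78.4/290 = 1.27034
NF = 10 log₁₀(1.27034) = 1.04 dB

1.04 dB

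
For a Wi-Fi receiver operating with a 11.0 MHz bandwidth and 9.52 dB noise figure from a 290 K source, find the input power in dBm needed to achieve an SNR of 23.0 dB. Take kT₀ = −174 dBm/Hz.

Sensitivity = −174 + 10 log₁₀(B) + NF + SNR_min
= −174 + 70.41 + 9.52 + 23.0
= −71.07 dBm → −71.1 dBm

−71.1 dBm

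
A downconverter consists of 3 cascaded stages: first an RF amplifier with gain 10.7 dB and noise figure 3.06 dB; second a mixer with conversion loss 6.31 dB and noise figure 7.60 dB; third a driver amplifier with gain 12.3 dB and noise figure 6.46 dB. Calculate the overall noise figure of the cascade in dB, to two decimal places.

Convert to linear (a loss of L dB is a gain of −L dB): F_i = 10^(NF_i/10), G_i = 10^(G_i,dB/10)
  Stage 1: F_1 = 10^(3.06/10) = 2.023, G_1 = 10^(10.7/10) = 11.75
  Stage 2: F_2 = 10^(7.60/10) = 5.754, G_2 = 10^(−6.31/10) = 0.2339
  Stage 3: F_3 = 10^(6.46/10) = 4.426, G_3 = 10^(12.3/10) = 16.98
Friis cascade:
  F = 2.023 + (5.754 − 1)/11.75 + (4.426 − 1)/2.748 = 3.674
NF = 10 log₁₀(3.674) = 5.65 dB

5.65 dB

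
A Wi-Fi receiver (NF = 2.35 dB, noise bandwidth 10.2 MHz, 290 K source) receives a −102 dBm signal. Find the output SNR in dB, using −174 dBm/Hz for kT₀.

−0.4 dB

Noise floor: N = −174 + 10 log₁₀(B) + NF
10 log₁₀(1.02×10⁷) = 70.09 dB
N = −174 + 70.09 + 2.35 = −101.56 dBm
SNR = P_sig − N = −102 − (−101.56) = −0.44 dB → −0.4 dB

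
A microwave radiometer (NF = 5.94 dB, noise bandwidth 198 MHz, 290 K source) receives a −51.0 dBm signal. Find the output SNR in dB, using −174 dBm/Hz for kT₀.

Noise floor: N = −174 + 10 log₁₀(B) + NF
10 log₁₀(1.98×10⁸) = 82.97 dB
N = −174 + 82.97 + 5.94 = −85.09 dBm
SNR = P_sig − N = −51.0 − (−85.09) = 34.09 dB → 34.1 dB

34.1 dB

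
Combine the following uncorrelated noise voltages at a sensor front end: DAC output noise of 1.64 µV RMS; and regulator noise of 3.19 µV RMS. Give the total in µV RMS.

3.59 µV

Uncorrelated sources add in power (mean-square): V_tot = √(ΣV_i²)
V_tot = √[(1.64×10⁻⁶)² + (3.19×10⁻⁶)²] = 3.59×10⁻⁶ V = 3.59 µV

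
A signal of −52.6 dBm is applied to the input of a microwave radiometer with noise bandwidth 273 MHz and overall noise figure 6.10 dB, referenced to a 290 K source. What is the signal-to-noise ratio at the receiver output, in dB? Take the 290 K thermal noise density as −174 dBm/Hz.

Noise floor: N = −174 + 10 log₁₀(B) + NF
10 log₁₀(2.73×10⁸) = 84.36 dB
N = −174 + 84.36 + 6.10 = −83.54 dBm
SNR = P_sig − N = −52.6 − (−83.54) = 30.94 dB → 30.9 dB

30.9 dB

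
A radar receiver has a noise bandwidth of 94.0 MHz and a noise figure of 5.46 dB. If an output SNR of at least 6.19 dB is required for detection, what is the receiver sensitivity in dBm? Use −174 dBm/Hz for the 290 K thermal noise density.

Sensitivity = −174 + 10 log₁₀(B) + NF + SNR_min
= −174 + 79.73 + 5.46 + 6.19
= −82.62 dBm → −82.6 dBm

−82.6 dBm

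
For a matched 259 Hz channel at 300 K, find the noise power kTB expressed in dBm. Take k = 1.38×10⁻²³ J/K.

−149.7 dBm

P_n = kTB = 1.38×10⁻²³ × 300 × 2.59×10² = 1.07×10⁻¹⁸ W
In dBm: 10 log₁₀(1.07×10⁻¹⁸ / 10⁻³) = −149.7 dBm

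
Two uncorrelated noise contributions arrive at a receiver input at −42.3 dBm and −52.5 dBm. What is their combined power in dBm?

−41.9 dBm

Convert to linear, add, convert back:
P₁ = 5.89×10⁻⁸ W, P₂ = 5.62×10⁻⁹ W
P_tot = 6.45×10⁻⁸ W → 10 log₁₀(P_tot / 10⁻³) = −41.9 dBm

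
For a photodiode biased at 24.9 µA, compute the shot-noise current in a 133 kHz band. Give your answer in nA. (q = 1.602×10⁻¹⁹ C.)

1.03 nA

I_n = √(2qI·B)
2qI·B = 2 × 1.602×10⁻¹⁹ × 2.49×10⁻⁵ × 1.33×10⁵ = 1.06×10⁻¹⁸ A²
I_n = √(1.06×10⁻¹⁸) = 1.03×10⁻⁹ A = 1.03 nA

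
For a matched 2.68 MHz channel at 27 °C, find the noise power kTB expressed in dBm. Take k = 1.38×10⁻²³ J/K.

T = 27 °C + 273.15 = 300.15 K
P_n = kTB = 1.38×10⁻²³ × 300.15 × 2.68×10⁶ = 1.11×10⁻¹⁴ W
In dBm: 10 log₁₀(1.11×10⁻¹⁴ / 10⁻³) = −109.5 dBm

−109.5 dBm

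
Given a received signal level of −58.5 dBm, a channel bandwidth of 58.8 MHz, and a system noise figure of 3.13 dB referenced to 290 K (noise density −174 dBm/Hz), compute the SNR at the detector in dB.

34.7 dB

Noise floor: N = −174 + 10 log₁₀(B) + NF
10 log₁₀(5.88×10⁷) = 77.69 dB
N = −174 + 77.69 + 3.13 = −93.18 dBm
SNR = P_sig − N = −58.5 − (−93.18) = 34.68 dB → 34.7 dB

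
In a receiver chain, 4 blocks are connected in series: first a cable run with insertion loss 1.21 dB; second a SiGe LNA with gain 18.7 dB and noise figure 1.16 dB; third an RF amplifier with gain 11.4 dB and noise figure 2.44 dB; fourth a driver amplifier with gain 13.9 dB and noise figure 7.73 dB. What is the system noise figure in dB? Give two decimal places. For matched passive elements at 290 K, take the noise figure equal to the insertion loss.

2.42 dB

Convert to linear (a loss of L dB is a gain of −L dB): F_i = 10^(NF_i/10), G_i = 10^(G_i,dB/10)
  Stage 1: F_1 = 10^(1.21/10) = 1.321, G_1 = 10^(−1.21/10) = 0.7568
  Stage 2: F_2 = 10^(1.16/10) = 1.306, G_2 = 10^(18.7/10) = 74.13
  Stage 3: F_3 = 10^(2.44/10) = 1.754, G_3 = 10^(11.4/10) = 13.80
  Stage 4: F_4 = 10^(7.73/10) = 5.929, G_4 = 10^(13.9/10) = 24.55
Friis cascade:
  F = 1.321 + (1.306 − 1)/0.7568 + (1.754 − 1)/56.10 + (5.929 − 1)/774.5 = 1.746
NF = 10 log₁₀(1.746) = 2.42 dB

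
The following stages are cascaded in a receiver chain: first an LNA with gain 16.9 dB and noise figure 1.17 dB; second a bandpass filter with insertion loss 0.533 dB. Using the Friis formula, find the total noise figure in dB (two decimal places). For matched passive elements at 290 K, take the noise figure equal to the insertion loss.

1.18 dB

Convert to linear (a loss of L dB is a gain of −L dB): F_i = 10^(NF_i/10), G_i = 10^(G_i,dB/10)
  Stage 1: F_1 = 10^(1.17/10) = 1.309, G_1 = 10^(16.9/10) = 48.98
  Stage 2: F_2 = 10^(0.533/10) = 1.131, G_2 = 10^(−0.533/10) = 0.8845
Friis cascade:
  F = 1.309 + (1.131 − 1)/48.98 = 1.312
NF = 10 log₁₀(1.312) = 1.18 dB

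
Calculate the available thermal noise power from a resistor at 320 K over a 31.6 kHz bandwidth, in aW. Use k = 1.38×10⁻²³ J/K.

P_n = kTB = 1.38×10⁻²³ × 320 × 3.16×10⁴ = 1.40×10⁻¹⁶ W = 140 aW

140 aW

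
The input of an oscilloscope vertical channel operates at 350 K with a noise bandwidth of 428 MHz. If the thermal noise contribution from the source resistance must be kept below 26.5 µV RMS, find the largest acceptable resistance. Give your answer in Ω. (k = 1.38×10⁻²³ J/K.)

Johnson–Nyquist: V_n = √(4kTRB) ⇒ R = V_n² / (4kTB)
4kTB = 4 × 1.38×10⁻²³ × 350 × 4.28×10⁸ = 8.27×10⁻¹²
R = (2.65×10⁻⁵)² / 8.27×10⁻¹² = 8.49×10¹ Ω = 84.9 Ω

84.9 Ω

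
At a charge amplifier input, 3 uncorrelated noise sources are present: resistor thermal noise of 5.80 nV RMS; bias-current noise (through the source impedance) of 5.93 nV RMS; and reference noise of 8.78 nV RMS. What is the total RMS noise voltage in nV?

Uncorrelated sources add in power (mean-square): V_tot = √(ΣV_i²)
V_tot = √[(5.80×10⁻⁹)² + (5.93×10⁻⁹)² + (8.78×10⁻⁹)²] = 1.21×10⁻⁸ V = 12.1 nV

12.1 nV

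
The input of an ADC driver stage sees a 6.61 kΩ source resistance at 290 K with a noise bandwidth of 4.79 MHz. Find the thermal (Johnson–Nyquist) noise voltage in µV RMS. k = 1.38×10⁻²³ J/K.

22.5 µV

V_n = √(4kTRB)
4kTRB = 4 × 1.38×10⁻²³ × 290 × 6.61×10³ × 4.79×10⁶ = 5.07×10⁻¹⁰ V²
V_n = √(5.07×10⁻¹⁰) = 2.25×10⁻⁵ V = 22.5 µV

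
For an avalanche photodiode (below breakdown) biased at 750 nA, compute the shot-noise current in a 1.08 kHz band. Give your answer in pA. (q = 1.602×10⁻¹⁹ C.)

I_n = √(2qI·B)
2qI·B = 2 × 1.602×10⁻¹⁹ × 7.50×10⁻⁷ × 1.08×10³ = 2.60×10⁻²² A²
I_n = √(2.60×10⁻²²) = 1.61×10⁻¹¹ A = 16.1 pA

16.1 pA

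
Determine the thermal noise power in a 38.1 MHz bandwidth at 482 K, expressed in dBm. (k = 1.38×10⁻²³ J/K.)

P_n = kTB = 1.38×10⁻²³ × 482 × 3.81×10⁷ = 2.53×10⁻¹³ W
In dBm: 10 log₁₀(2.53×10⁻¹³ / 10⁻³) = −96.0 dBm

−96.0 dBm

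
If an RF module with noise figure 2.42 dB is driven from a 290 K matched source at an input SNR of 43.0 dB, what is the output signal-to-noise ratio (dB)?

By definition F = SNR_in/SNR_out, so in dB: SNR_out = SNR_in − NF
SNR_out = 43.0 − 2.42 = 40.58 dB

40.58 dB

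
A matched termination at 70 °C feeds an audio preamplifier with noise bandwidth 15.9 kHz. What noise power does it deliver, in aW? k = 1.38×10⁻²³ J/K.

T = 70 °C + 273.15 = 343.15 K
P_n = kTB = 1.38×10⁻²³ × 343.15 × 1.59×10⁴ = 7.53×10⁻¹⁷ W = 75.3 aW

75.3 aW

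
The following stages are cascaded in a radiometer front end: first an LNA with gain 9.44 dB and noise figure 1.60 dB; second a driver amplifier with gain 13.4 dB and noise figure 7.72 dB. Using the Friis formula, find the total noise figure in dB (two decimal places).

3.02 dB

Convert to linear (a loss of L dB is a gain of −L dB): F_i = 10^(NF_i/10), G_i = 10^(G_i,dB/10)
  Stage 1: F_1 = 10^(1.60/10) = 1.445, G_1 = 10^(9.44/10) = 8.790
  Stage 2: F_2 = 10^(7.72/10) = 5.916, G_2 = 10^(13.4/10) = 21.88
Friis cascade:
  F = 1.445 + (5.916 − 1)/8.790 = 2.005
NF = 10 log₁₀(2.005) = 3.02 dB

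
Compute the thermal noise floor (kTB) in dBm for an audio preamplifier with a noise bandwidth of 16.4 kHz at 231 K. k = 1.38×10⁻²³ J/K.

−132.8 dBm

P_n = kTB = 1.38×10⁻²³ × 231 × 1.64×10⁴ = 5.23×10⁻¹⁷ W
In dBm: 10 log₁₀(5.23×10⁻¹⁷ / 10⁻³) = −132.8 dBm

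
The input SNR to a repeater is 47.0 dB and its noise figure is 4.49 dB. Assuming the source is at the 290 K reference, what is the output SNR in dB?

42.51 dB

By definition F = SNR_in/SNR_out, so in dB: SNR_out = SNR_in − NF
SNR_out = 47.0 − 4.49 = 42.51 dB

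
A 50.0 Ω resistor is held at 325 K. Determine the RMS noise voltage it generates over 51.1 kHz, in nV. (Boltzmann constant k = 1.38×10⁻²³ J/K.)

214 nV

V_n = √(4kTRB)
4kTRB = 4 × 1.38×10⁻²³ × 325 × 5.00×10¹ × 5.11×10⁴ = 4.58×10⁻¹⁴ V²
V_n = √(4.58×10⁻¹⁴) = 2.14×10⁻⁷ V = 214 nV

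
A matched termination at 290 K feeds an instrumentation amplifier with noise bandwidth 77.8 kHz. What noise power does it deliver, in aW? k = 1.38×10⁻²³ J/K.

311 aW

P_n = kTB = 1.38×10⁻²³ × 290 × 7.78×10⁴ = 3.11×10⁻¹⁶ W = 311 aW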